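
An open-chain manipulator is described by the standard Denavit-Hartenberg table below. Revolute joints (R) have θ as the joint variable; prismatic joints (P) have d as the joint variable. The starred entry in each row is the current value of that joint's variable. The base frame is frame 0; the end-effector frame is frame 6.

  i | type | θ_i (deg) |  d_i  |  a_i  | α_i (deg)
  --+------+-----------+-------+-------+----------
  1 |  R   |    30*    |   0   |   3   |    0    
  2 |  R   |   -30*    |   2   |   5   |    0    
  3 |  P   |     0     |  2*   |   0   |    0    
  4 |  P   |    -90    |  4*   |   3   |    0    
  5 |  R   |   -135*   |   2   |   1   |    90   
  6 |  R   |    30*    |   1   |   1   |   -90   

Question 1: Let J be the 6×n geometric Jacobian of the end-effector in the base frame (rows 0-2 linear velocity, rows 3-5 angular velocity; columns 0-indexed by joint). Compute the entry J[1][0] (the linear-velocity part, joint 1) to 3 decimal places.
axis z_0 = ẑ; lever o_n−o_0 = (6.9857,0.5266,10.5000)
cross product → J_v[:, 0] = (-0.5266,6.9857,0.0000)
J_ω[:, 0] = z_0
entry J[1][0] = 6.9857

6.986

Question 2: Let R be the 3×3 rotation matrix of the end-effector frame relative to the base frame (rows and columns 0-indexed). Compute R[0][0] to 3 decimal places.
-0.612

End-effector x-axis (col 0 of R) = (-0.6124,0.6124,0.5000)
R[0][0] = -0.6124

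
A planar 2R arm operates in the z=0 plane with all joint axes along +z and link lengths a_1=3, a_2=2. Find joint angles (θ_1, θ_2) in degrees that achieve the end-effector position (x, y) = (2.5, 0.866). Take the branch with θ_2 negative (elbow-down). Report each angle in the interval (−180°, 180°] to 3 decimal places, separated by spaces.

cos θ_2 = (7.0000−3²−2²)/(2·3·2) = -0.5000; θ_2 = -120.0002° (elbow-down)
β = atan2(0.8660,2.5000) = 19.1061°; ψ = atan2(-1.7320,2.0000) = -40.8934°
θ_1 = β − ψ = 59.9995°

60.000 -120.000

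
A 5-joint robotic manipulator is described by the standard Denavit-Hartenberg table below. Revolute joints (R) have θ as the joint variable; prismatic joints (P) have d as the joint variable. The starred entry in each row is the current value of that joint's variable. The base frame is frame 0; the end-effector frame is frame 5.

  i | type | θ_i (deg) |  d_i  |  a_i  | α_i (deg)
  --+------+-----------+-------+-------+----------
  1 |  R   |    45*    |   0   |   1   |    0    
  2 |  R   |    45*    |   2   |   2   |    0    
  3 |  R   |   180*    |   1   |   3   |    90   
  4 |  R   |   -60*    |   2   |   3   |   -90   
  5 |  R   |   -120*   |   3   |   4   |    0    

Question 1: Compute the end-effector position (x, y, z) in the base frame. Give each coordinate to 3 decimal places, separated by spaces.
-4.757 -3.391 3.634

after link 1: o_1 = (0.7071, 0.7071, 0.0000)
after link 2: o_2 = (0.7071, 2.7071, 2.0000)
after link 3: o_3 = (0.7071, -0.2929, 3.0000)
after link 4: o_4 = (-1.2929, -1.7929, 0.4019)
after link 5: o_5 = (-4.7570, -3.3910, 3.6340)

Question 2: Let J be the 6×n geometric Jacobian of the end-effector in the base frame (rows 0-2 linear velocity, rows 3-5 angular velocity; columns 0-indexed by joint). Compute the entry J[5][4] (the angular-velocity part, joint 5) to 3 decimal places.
axis z_4 = (-0.0000,-0.8660,0.5000); lever o_n−o_4 = (-3.4641,-1.5981,3.2321)
cross product → J_v[:, 4] = (-2.0000,-1.7321,-3.0000)
J_ω[:, 4] = z_4
entry J[5][4] = 0.5000

0.500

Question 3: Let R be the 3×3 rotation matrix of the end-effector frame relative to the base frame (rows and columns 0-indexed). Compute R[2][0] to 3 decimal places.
End-effector x-axis (col 0 of R) = (-0.8660,0.2500,0.4330)
R[2][0] = 0.4330

0.433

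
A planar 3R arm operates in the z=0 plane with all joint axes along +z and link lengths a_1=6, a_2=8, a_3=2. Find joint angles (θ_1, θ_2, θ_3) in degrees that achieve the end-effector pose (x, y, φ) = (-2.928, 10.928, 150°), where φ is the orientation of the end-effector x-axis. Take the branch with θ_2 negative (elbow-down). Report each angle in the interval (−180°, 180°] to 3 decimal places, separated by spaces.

150.001 -90.003 90.002

wrist centre = target − a_3·(cos φ, sin φ) = (-1.1959, 9.9280)
cos θ_2 = (99.9955−6²−8²)/(2·6·8) = -0.0000; θ_2 = -90.0027° (elbow-down)
β = atan2(9.9280,-1.1959) = 96.8689°; ψ = atan2(-8.0000,5.9996) = -53.1318°
θ_1 = β − ψ = 150.0007°
θ_3 = φ − θ_1 − θ_2 = 90.0020° (wrapped to (-180°,180°])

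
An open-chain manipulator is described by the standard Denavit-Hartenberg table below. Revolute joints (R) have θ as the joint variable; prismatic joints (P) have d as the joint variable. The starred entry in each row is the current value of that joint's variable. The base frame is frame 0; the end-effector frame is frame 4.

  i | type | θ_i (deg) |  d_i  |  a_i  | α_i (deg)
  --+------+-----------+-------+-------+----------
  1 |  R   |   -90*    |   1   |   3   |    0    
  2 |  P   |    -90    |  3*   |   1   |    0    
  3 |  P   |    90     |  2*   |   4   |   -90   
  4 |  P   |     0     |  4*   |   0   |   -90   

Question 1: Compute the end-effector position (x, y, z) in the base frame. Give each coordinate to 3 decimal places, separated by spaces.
after link 1: o_1 = (0.0000, -3.0000, 1.0000)
after link 2: o_2 = (-1.0000, -3.0000, 4.0000)
after link 3: o_3 = (-1.0000, -7.0000, 6.0000)
after link 4: o_4 = (3.0000, -7.0000, 6.0000)

3.000 -7.000 6.000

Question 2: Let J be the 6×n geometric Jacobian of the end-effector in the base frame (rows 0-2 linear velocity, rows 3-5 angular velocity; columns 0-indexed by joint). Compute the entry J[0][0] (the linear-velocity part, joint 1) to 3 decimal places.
axis z_0 = ẑ; lever o_n−o_0 = (3.0000,-7.0000,6.0000)
cross product → J_v[:, 0] = (7.0000,3.0000,-0.0000)
J_ω[:, 0] = z_0
entry J[0][0] = 7.0000

7.000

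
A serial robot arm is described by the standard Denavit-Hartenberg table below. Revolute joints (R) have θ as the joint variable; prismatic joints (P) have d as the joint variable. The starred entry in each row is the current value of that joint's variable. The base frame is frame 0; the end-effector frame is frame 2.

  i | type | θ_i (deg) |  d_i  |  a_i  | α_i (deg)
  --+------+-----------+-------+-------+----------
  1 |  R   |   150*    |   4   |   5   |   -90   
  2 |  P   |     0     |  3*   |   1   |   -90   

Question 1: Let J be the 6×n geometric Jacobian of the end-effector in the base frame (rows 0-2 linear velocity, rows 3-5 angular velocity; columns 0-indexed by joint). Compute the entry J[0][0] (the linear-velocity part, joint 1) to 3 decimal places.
-0.402

axis z_0 = ẑ; lever o_n−o_0 = (-6.6962,0.4019,4.0000)
cross product → J_v[:, 0] = (-0.4019,-6.6962,0.0000)
J_ω[:, 0] = z_0
entry J[0][0] = -0.4019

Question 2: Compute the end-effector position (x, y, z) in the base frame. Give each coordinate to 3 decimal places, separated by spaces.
-6.696 0.402 4.000

after link 1: o_1 = (-4.3301, 2.5000, 4.0000)
after link 2: o_2 = (-6.6962, 0.4019, 4.0000)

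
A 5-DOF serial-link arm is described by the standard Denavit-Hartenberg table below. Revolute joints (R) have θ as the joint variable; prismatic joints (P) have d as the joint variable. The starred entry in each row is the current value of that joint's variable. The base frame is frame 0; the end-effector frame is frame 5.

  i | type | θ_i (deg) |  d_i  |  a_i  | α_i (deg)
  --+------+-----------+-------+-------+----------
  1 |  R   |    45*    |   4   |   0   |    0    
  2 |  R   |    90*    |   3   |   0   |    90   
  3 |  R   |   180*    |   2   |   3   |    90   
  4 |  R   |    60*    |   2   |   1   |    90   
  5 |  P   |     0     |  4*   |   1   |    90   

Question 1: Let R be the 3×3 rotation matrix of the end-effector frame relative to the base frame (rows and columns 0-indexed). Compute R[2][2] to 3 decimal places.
-1.000

End-effector z-axis (col 2 of R) = (0.0000,-0.0000,-1.0000)
R[2][2] = -1.0000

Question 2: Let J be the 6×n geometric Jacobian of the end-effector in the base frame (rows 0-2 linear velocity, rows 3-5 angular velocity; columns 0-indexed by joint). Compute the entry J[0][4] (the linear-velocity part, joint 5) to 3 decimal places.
0.259

prismatic axis z_4 = (0.2588,-0.9659,0.0000)
J_v[:, 4] = z_4; J_ω[:, 4] = (0,0,0)
entry J[0][4] = 0.2588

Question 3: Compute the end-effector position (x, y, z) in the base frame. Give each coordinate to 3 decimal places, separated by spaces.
after link 1: o_1 = (0.0000, 0.0000, 4.0000)
after link 2: o_2 = (0.0000, 0.0000, 7.0000)
after link 3: o_3 = (3.5355, -0.7071, 7.0000)
after link 4: o_4 = (4.5015, -0.4483, 9.0000)
after link 5: o_5 = (6.5027, -4.0532, 9.0000)

6.503 -4.053 9.000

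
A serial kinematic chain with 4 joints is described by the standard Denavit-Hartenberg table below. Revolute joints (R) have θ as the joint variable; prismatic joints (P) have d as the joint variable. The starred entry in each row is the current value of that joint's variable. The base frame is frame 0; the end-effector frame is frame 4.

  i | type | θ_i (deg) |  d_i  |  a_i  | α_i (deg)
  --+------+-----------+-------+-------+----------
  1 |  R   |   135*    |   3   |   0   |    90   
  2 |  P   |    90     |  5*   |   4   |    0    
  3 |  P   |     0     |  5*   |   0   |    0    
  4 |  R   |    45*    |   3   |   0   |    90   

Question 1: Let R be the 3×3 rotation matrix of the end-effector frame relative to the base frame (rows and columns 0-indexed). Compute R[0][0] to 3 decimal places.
End-effector x-axis (col 0 of R) = (0.5000,-0.5000,0.7071)
R[0][0] = 0.5000

0.500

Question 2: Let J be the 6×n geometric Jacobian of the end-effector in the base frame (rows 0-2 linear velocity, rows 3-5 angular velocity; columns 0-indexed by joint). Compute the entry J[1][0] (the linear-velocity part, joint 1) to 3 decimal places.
9.192

axis z_0 = ẑ; lever o_n−o_0 = (9.1924,9.1924,7.0000)
cross product → J_v[:, 0] = (-9.1924,9.1924,0.0000)
J_ω[:, 0] = z_0
entry J[1][0] = 9.1924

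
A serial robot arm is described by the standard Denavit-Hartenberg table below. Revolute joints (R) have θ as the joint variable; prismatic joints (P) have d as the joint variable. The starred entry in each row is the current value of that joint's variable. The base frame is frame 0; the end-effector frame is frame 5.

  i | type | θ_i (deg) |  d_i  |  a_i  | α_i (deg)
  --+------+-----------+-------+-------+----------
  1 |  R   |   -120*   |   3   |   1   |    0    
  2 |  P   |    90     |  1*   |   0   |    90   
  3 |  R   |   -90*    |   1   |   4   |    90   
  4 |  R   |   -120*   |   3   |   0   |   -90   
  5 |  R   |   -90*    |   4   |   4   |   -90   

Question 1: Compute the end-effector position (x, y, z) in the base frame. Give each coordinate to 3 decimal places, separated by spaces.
-6.062 3.500 -3.464

after link 1: o_1 = (-0.5000, -0.8660, 3.0000)
after link 2: o_2 = (-0.5000, -0.8660, 4.0000)
after link 3: o_3 = (-1.0000, -1.7321, 0.0000)
after link 4: o_4 = (-3.5981, -0.2321, -0.0000)
after link 5: o_5 = (-6.0622, 3.5000, -3.4641)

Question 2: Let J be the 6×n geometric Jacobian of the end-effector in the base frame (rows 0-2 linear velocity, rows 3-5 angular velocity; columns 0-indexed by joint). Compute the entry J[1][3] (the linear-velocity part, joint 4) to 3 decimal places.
-3.000

axis z_3 = (-0.8660,0.5000,-0.0000); lever o_n−o_3 = (-5.0622,5.2321,-3.4641)
cross product → J_v[:, 3] = (-1.7321,-3.0000,-2.0000)
J_ω[:, 3] = z_3
entry J[1][3] = -3.0000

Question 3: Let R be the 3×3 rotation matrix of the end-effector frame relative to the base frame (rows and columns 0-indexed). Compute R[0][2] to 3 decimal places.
End-effector z-axis (col 2 of R) = (0.4330,0.7500,0.5000)
R[0][2] = 0.4330

0.433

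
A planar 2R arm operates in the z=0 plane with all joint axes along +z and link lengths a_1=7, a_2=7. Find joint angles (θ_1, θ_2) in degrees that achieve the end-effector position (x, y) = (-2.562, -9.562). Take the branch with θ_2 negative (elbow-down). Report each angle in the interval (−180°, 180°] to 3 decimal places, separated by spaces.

cos θ_2 = (97.9957−7²−7²)/(2·7·7) = -0.0000; θ_2 = -90.0025° (elbow-down)
β = atan2(-9.5620,-2.5620) = -104.9993°; ψ = atan2(-7.0000,6.9997) = -45.0013°
θ_1 = β − ψ = -59.9980°

-59.998 -90.003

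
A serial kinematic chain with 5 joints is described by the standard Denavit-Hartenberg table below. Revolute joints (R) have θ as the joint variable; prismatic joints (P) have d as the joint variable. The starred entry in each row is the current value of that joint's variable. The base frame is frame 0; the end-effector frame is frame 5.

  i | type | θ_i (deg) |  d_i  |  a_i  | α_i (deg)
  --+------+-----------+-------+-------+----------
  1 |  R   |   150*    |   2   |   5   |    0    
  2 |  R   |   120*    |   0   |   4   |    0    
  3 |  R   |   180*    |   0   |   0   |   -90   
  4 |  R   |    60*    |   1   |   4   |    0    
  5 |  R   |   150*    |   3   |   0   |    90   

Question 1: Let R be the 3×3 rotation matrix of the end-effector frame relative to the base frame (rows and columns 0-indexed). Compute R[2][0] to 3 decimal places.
End-effector x-axis (col 0 of R) = (-0.0000,-0.8660,0.5000)
R[2][0] = 0.5000

0.500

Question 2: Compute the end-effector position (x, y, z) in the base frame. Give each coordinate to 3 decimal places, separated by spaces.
after link 1: o_1 = (-4.3301, 2.5000, 2.0000)
after link 2: o_2 = (-4.3301, -1.5000, 2.0000)
after link 3: o_3 = (-4.3301, -1.5000, 2.0000)
after link 4: o_4 = (-5.3301, 0.5000, -1.4641)
after link 5: o_5 = (-8.3301, 0.5000, -1.4641)

-8.330 0.500 -1.464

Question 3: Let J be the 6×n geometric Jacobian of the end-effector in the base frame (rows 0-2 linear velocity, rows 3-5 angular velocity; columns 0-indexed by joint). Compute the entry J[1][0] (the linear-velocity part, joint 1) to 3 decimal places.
axis z_0 = ẑ; lever o_n−o_0 = (-8.3301,0.5000,-1.4641)
cross product → J_v[:, 0] = (-0.5000,-8.3301,0.0000)
J_ω[:, 0] = z_0
entry J[1][0] = -8.3301

-8.330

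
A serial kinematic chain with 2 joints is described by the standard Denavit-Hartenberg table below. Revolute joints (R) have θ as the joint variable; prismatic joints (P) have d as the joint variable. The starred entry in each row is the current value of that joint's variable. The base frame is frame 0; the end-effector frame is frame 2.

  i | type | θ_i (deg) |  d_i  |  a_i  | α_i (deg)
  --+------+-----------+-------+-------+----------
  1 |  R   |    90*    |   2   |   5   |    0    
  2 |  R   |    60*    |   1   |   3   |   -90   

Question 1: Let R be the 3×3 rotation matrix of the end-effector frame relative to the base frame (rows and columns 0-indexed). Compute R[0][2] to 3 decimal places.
End-effector z-axis (col 2 of R) = (-0.5000,-0.8660,0.0000)
R[0][2] = -0.5000

-0.500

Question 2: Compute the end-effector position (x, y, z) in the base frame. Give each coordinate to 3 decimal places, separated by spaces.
after link 1: o_1 = (0.0000, 5.0000, 2.0000)
after link 2: o_2 = (-2.5981, 6.5000, 3.0000)

-2.598 6.500 3.000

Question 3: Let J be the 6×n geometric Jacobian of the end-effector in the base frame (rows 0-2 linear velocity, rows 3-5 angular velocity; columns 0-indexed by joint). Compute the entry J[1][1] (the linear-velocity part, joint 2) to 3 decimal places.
axis z_1 = (0.0000,0.0000,1.0000); lever o_n−o_1 = (-2.5981,1.5000,1.0000)
cross product → J_v[:, 1] = (-1.5000,-2.5981,0.0000)
J_ω[:, 1] = z_1
entry J[1][1] = -2.5981

-2.598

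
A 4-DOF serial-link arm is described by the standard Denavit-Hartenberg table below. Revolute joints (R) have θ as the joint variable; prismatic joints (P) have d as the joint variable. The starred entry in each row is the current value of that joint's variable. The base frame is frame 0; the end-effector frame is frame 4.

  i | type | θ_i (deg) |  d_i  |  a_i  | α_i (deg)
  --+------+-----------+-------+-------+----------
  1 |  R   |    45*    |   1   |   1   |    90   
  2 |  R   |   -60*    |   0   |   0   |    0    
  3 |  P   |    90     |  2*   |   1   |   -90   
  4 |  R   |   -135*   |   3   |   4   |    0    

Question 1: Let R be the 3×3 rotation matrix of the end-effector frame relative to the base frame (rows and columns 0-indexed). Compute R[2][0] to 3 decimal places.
End-effector x-axis (col 0 of R) = (0.0670,-0.9330,-0.3536)
R[2][0] = -0.3536

-0.354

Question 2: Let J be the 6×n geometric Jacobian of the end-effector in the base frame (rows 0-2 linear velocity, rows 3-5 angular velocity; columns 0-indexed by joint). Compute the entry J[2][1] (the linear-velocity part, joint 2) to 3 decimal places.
axis z_1 = (0.7071,-0.7071,0.0000); lever o_n−o_1 = (1.2339,-5.5946,1.6839)
cross product → J_v[:, 1] = (-1.1907,-1.1907,-3.0835)
J_ω[:, 1] = z_1
entry J[2][1] = -3.0835

-3.083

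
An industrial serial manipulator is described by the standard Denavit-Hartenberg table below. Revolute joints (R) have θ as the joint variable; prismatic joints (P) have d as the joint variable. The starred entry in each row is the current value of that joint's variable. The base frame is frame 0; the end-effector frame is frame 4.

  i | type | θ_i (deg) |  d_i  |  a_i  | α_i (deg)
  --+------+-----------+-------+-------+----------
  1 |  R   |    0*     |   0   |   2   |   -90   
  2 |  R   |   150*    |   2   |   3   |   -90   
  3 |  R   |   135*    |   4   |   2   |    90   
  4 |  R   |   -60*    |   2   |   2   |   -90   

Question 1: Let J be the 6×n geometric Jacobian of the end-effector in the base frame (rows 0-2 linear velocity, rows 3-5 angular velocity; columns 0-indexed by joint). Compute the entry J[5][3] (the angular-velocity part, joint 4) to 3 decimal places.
-0.354

axis z_3 = (-0.6124,-0.7071,-0.3536); lever o_n−o_3 = (0.2537,-2.1213,-1.8536)
cross product → J_v[:, 3] = (0.5607,-1.2247,1.4784)
J_ω[:, 3] = z_3
entry J[5][3] = -0.3536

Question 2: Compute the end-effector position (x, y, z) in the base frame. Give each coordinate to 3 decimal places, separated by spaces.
-1.120 -1.536 0.818

after link 1: o_1 = (2.0000, 0.0000, 0.0000)
after link 2: o_2 = (-0.5981, 2.0000, -1.5000)
after link 3: o_3 = (-1.3733, 0.5858, 2.6712)
after link 4: o_4 = (-1.1197, -1.5355, 0.8177)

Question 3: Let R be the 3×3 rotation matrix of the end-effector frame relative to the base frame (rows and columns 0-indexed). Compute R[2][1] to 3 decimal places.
0.354

End-effector y-axis (col 1 of R) = (0.6124,0.7071,0.3536)
R[2][1] = 0.3536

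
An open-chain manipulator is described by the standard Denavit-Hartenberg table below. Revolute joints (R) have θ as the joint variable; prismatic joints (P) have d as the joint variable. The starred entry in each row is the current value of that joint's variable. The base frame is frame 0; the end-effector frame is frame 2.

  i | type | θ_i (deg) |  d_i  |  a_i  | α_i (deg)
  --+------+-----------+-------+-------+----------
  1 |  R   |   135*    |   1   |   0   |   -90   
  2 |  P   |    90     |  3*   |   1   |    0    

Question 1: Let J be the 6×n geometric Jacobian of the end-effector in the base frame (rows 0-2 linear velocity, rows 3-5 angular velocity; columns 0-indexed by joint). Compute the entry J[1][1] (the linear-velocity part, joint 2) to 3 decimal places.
-0.707

prismatic axis z_1 = (-0.7071,-0.7071,0.0000)
J_v[:, 1] = z_1; J_ω[:, 1] = (0,0,0)
entry J[1][1] = -0.7071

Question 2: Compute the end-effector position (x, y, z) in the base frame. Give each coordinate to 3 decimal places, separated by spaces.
-2.121 -2.121 0.000

after link 1: o_1 = (0.0000, 0.0000, 1.0000)
after link 2: o_2 = (-2.1213, -2.1213, 0.0000)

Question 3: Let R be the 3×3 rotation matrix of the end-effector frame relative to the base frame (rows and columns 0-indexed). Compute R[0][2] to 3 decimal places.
-0.707

End-effector z-axis (col 2 of R) = (-0.7071,-0.7071,0.0000)
R[0][2] = -0.7071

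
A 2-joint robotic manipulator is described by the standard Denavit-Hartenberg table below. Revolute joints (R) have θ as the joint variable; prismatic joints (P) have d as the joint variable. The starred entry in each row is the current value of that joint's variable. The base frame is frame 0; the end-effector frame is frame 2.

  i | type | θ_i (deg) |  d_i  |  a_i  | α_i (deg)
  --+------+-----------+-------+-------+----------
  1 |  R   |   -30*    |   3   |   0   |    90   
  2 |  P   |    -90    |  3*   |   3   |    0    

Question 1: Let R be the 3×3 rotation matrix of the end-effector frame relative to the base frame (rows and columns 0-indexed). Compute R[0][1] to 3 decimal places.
0.866

End-effector y-axis (col 1 of R) = (0.8660,-0.5000,0.0000)
R[0][1] = 0.8660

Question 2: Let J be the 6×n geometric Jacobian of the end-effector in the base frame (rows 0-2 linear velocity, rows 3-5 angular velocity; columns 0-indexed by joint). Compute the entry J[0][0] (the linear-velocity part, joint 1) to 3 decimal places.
2.598

axis z_0 = ẑ; lever o_n−o_0 = (-1.5000,-2.5981,0.0000)
cross product → J_v[:, 0] = (2.5981,-1.5000,0.0000)
J_ω[:, 0] = z_0
entry J[0][0] = 2.5981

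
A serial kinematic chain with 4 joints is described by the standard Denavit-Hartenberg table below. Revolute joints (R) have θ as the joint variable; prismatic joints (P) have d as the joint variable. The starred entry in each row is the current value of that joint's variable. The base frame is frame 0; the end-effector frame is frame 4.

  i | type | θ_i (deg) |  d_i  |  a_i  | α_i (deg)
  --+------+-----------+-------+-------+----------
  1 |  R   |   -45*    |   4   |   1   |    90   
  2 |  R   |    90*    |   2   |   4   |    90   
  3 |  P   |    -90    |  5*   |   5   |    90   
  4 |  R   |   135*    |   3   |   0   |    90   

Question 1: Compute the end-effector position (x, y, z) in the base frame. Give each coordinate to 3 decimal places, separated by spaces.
6.364 -2.121 5.000

after link 1: o_1 = (0.7071, -0.7071, 4.0000)
after link 2: o_2 = (-0.7071, -2.1213, 8.0000)
after link 3: o_3 = (6.3640, -2.1213, 8.0000)
after link 4: o_4 = (6.3640, -2.1213, 5.0000)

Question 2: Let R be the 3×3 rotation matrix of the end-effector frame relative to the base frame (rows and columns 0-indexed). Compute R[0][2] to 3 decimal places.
End-effector z-axis (col 2 of R) = (1.0000,0.0000,-0.0000)
R[0][2] = 1.0000

1.000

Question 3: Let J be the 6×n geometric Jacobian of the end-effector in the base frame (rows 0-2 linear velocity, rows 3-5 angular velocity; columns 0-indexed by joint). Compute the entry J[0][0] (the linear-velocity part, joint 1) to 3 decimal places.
axis z_0 = ẑ; lever o_n−o_0 = (6.3640,-2.1213,5.0000)
cross product → J_v[:, 0] = (2.1213,6.3640,-0.0000)
J_ω[:, 0] = z_0
entry J[0][0] = 2.1213

2.121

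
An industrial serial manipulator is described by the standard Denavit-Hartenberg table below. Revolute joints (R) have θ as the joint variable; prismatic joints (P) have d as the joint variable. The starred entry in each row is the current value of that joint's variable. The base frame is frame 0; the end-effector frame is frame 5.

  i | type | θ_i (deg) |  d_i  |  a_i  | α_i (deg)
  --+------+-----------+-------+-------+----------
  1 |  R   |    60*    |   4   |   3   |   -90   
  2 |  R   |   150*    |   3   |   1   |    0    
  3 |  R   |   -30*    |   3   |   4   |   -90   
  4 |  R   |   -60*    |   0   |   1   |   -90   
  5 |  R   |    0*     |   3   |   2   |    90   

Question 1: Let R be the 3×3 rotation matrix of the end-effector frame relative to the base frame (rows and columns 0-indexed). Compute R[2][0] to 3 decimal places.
End-effector x-axis (col 0 of R) = (-0.8750,0.2165,-0.4330)
R[2][0] = -0.4330

-0.433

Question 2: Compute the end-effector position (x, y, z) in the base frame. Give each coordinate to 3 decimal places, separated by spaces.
after link 1: o_1 = (1.5000, 2.5981, 4.0000)
after link 2: o_2 = (-1.5311, 3.3481, 3.5000)
after link 3: o_3 = (-5.1292, 3.1160, 0.0359)
after link 4: o_4 = (-6.0042, 3.3325, -0.3971)
after link 5: o_5 = (-7.1046, 1.8905, -3.5131)

-7.105 1.891 -3.513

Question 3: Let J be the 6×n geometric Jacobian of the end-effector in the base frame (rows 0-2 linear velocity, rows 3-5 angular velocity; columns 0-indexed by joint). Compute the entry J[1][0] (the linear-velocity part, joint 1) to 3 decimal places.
-7.105

axis z_0 = ẑ; lever o_n−o_0 = (-7.1046,1.8905,-3.5131)
cross product → J_v[:, 0] = (-1.8905,-7.1046,0.0000)
J_ω[:, 0] = z_0
entry J[1][0] = -7.1046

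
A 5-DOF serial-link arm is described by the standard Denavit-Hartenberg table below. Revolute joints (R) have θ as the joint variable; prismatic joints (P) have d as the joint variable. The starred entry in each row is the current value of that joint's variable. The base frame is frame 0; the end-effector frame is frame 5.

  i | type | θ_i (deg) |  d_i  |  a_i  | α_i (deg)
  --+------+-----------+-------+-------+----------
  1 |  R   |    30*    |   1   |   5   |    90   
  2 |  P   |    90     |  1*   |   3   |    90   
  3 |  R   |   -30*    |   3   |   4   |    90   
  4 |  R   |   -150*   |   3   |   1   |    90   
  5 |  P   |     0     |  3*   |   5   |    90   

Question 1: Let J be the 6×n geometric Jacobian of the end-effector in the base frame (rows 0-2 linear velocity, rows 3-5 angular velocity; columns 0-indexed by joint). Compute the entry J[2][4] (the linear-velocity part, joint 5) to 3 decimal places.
prismatic axis z_4 = (0.8750,0.2165,-0.4330)
J_v[:, 4] = z_4; J_ω[:, 4] = (0,0,0)
entry J[2][4] = -0.4330

-0.433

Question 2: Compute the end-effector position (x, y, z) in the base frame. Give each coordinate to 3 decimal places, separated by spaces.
6.455 4.016 0.165

after link 1: o_1 = (4.3301, 2.5000, 1.0000)
after link 2: o_2 = (4.8301, 1.6340, 4.0000)
after link 3: o_3 = (6.4282, 4.8660, 7.4641)
after link 4: o_4 = (4.9127, 6.4910, 5.2141)
after link 5: o_5 = (6.4551, 4.0155, 0.1651)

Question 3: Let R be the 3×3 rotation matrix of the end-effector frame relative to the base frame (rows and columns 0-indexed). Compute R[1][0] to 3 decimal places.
End-effector x-axis (col 0 of R) = (-0.2165,-0.6250,-0.7500)
R[1][0] = -0.6250

-0.625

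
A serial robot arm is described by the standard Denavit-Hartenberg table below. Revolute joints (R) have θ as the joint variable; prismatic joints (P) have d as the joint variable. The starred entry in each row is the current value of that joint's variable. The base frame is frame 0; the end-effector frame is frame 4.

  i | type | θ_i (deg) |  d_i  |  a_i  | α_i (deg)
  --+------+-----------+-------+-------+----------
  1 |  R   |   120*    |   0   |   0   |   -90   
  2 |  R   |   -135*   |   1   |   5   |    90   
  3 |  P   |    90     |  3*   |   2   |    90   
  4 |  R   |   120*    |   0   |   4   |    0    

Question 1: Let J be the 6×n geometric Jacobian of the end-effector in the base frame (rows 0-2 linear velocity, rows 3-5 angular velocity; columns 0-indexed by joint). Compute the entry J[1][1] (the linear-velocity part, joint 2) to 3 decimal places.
-0.897

axis z_1 = (-0.8660,-0.5000,0.0000); lever o_n−o_1 = (3.1871,-7.5203,-1.0353)
cross product → J_v[:, 1] = (0.5176,-0.8966,8.1063)
J_ω[:, 1] = z_1
entry J[1][1] = -0.8966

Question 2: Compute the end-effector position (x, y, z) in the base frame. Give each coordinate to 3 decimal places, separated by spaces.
3.187 -7.520 -1.035

after link 1: o_1 = (0.0000, 0.0000, 0.0000)
after link 2: o_2 = (0.9017, -3.5619, 3.5355)
after link 3: o_3 = (0.2304, -6.3990, 1.4142)
after link 4: o_4 = (3.1871, -7.5203, -1.0353)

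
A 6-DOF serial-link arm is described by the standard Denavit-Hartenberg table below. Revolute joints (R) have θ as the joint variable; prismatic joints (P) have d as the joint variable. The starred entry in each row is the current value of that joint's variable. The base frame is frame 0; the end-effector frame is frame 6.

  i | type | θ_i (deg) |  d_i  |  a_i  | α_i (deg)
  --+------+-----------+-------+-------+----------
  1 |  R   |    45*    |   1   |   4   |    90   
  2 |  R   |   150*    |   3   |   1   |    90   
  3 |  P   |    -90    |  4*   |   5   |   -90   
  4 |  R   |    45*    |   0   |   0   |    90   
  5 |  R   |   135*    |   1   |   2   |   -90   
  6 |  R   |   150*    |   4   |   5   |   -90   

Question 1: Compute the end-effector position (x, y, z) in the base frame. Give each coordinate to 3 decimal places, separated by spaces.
6.218 6.365 2.531

after link 1: o_1 = (2.8284, 2.8284, 1.0000)
after link 2: o_2 = (4.3374, 0.0947, 1.5000)
after link 3: o_3 = (2.2161, 5.0445, 4.9641)
after link 4: o_4 = (2.2161, 5.0445, 4.9641)
after link 5: o_5 = (2.1607, 4.5749, 7.1496)
after link 6: o_6 = (6.2177, 6.3653, 2.5306)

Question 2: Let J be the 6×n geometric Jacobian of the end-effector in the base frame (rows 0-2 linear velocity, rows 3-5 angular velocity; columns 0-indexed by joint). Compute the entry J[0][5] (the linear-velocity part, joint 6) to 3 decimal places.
axis z_5 = (0.9633,0.2562,0.0795); lever o_n−o_5 = (4.0570,1.7904,-4.6190)
cross product → J_v[:, 5] = (-1.3258,4.7721,0.6852)
J_ω[:, 5] = z_5
entry J[0][5] = -1.3258

-1.326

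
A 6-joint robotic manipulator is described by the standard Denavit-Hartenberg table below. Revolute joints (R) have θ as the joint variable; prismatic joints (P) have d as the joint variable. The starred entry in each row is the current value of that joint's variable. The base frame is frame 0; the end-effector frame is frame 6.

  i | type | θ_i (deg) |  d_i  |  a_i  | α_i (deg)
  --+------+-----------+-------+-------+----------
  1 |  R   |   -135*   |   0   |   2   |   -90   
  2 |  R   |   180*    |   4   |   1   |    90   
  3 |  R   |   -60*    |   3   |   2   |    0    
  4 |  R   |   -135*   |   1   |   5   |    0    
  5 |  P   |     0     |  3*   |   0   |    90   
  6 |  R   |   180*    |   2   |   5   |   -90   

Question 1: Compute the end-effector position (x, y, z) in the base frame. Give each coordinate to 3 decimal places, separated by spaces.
after link 1: o_1 = (-1.4142, -1.4142, 0.0000)
after link 2: o_2 = (2.1213, -3.5355, 0.0000)
after link 3: o_3 = (1.6037, -1.6037, -3.0000)
after link 4: o_4 = (-0.8963, -5.9338, -4.0000)
after link 5: o_5 = (-0.8963, -5.9338, -7.0000)
after link 6: o_6 = (3.3357, -2.6037, -7.0000)

3.336 -2.604 -7.000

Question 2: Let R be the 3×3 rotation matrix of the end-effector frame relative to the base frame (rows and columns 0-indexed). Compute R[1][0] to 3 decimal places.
0.866

End-effector x-axis (col 0 of R) = (0.5000,0.8660,-0.0000)
R[1][0] = 0.8660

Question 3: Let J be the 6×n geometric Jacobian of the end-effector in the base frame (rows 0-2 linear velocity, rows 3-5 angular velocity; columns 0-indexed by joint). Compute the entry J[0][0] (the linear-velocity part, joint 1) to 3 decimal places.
2.604

axis z_0 = ẑ; lever o_n−o_0 = (3.3357,-2.6037,-7.0000)
cross product → J_v[:, 0] = (2.6037,3.3357,-0.0000)
J_ω[:, 0] = z_0
entry J[0][0] = 2.6037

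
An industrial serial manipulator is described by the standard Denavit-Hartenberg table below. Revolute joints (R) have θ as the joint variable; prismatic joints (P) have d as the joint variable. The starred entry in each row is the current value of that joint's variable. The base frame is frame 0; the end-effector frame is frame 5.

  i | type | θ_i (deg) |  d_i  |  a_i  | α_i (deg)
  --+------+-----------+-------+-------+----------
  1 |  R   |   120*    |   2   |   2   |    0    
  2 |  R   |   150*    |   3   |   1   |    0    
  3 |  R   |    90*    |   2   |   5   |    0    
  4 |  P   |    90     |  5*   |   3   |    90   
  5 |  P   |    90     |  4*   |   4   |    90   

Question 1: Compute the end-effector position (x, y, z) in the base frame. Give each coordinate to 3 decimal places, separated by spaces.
after link 1: o_1 = (-1.0000, 1.7321, 2.0000)
after link 2: o_2 = (-1.0000, 0.7321, 5.0000)
after link 3: o_3 = (4.0000, 0.7321, 7.0000)
after link 4: o_4 = (4.0000, 3.7321, 12.0000)
after link 5: o_5 = (8.0000, 3.7321, 16.0000)

8.000 3.732 16.000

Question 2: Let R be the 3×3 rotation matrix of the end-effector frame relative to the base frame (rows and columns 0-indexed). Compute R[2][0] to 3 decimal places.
1.000

End-effector x-axis (col 0 of R) = (-0.0000,0.0000,1.0000)
R[2][0] = 1.0000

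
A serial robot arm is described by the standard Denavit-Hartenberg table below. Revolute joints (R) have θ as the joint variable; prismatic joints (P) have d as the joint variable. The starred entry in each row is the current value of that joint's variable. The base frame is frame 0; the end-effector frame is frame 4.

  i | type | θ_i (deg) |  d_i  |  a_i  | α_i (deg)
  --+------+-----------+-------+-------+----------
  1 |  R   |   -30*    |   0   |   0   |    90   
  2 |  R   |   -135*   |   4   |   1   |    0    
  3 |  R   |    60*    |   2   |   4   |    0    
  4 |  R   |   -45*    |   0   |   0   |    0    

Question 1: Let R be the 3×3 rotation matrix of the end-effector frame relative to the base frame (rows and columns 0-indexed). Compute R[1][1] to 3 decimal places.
End-effector y-axis (col 1 of R) = (0.7500,-0.4330,-0.5000)
R[1][1] = -0.4330

-0.433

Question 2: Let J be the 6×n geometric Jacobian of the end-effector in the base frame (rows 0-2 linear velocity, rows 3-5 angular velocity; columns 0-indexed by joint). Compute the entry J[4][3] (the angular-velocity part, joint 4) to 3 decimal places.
-0.866

axis z_3 = (-0.5000,-0.8660,0.0000); lever o_n−o_3 = (0.0000,0.0000,0.0000)
cross product → J_v[:, 3] = (-0.0000,0.0000,0.0000)
J_ω[:, 3] = z_3
entry J[4][3] = -0.8660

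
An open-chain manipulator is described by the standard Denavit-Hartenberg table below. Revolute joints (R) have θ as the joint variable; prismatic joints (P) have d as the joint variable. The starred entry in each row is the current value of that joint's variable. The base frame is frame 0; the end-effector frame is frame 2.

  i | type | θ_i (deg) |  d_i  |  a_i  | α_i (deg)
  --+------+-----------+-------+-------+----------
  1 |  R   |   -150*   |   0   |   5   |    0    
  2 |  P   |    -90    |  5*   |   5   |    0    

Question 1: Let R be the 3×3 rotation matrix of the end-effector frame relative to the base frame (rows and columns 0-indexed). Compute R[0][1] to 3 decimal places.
-0.866

End-effector y-axis (col 1 of R) = (-0.8660,-0.5000,0.0000)
R[0][1] = -0.8660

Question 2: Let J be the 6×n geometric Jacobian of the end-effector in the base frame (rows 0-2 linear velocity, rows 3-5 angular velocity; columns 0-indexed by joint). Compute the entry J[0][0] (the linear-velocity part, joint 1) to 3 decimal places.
axis z_0 = ẑ; lever o_n−o_0 = (-6.8301,1.8301,5.0000)
cross product → J_v[:, 0] = (-1.8301,-6.8301,0.0000)
J_ω[:, 0] = z_0
entry J[0][0] = -1.8301

-1.830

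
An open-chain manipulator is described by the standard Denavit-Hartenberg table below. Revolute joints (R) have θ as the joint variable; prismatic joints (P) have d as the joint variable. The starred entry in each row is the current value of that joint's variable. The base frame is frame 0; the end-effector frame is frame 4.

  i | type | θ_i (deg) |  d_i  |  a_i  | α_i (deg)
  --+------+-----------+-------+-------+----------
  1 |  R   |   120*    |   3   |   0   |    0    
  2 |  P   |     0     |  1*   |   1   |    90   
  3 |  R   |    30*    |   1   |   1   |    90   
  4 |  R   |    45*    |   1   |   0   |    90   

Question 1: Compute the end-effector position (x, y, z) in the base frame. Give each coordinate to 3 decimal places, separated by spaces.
after link 1: o_1 = (0.0000, 0.0000, 3.0000)
after link 2: o_2 = (-0.5000, 0.8660, 4.0000)
after link 3: o_3 = (-0.0670, 2.1160, 4.5000)
after link 4: o_4 = (-0.3170, 2.5490, 3.6340)

-0.317 2.549 3.634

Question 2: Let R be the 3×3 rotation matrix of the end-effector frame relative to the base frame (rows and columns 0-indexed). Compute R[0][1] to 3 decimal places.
-0.250

End-effector y-axis (col 1 of R) = (-0.2500,0.4330,-0.8660)
R[0][1] = -0.2500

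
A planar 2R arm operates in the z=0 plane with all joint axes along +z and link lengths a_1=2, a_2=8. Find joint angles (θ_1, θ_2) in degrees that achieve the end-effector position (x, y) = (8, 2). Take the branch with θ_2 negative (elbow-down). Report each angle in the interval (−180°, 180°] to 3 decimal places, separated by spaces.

cos θ_2 = (68.0000−2²−8²)/(2·2·8) = 0.0000; θ_2 = -90.0000° (elbow-down)
β = atan2(2.0000,8.0000) = 14.0362°; ψ = atan2(-8.0000,2.0000) = -75.9638°
θ_1 = β − ψ = 90.0000°

90.000 -90.000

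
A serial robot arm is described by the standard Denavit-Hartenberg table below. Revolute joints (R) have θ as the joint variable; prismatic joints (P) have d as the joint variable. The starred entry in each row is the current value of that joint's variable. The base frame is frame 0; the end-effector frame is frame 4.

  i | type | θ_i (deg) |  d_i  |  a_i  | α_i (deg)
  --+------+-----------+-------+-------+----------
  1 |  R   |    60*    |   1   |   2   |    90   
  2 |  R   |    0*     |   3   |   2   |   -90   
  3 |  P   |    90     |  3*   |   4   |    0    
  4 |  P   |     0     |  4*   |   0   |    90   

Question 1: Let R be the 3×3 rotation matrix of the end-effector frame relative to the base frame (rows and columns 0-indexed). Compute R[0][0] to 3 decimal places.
End-effector x-axis (col 0 of R) = (-0.8660,0.5000,0.0000)
R[0][0] = -0.8660

-0.866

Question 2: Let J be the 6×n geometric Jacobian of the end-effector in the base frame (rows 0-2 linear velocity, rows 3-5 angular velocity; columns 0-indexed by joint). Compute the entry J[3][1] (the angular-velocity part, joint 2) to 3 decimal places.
0.866

axis z_1 = (0.8660,-0.5000,0.0000); lever o_n−o_1 = (0.1340,2.2321,7.0000)
cross product → J_v[:, 1] = (-3.5000,-6.0622,2.0000)
J_ω[:, 1] = z_1
entry J[3][1] = 0.8660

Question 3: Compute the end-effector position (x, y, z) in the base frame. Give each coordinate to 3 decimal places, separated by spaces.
after link 1: o_1 = (1.0000, 1.7321, 1.0000)
after link 2: o_2 = (4.5981, 1.9641, 1.0000)
after link 3: o_3 = (1.1340, 3.9641, 4.0000)
after link 4: o_4 = (1.1340, 3.9641, 8.0000)

1.134 3.964 8.000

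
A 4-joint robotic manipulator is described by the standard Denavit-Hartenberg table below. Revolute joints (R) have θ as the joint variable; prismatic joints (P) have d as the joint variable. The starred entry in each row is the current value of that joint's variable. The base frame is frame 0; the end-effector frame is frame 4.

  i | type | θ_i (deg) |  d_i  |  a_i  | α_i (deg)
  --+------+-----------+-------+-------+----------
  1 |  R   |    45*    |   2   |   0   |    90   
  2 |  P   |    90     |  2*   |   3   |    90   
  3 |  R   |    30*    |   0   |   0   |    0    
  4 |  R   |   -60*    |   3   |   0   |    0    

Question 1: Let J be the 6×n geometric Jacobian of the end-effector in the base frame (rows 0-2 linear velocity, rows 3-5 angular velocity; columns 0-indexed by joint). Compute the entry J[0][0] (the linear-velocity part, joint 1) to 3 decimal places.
-0.707

axis z_0 = ẑ; lever o_n−o_0 = (3.5355,0.7071,5.0000)
cross product → J_v[:, 0] = (-0.7071,3.5355,0.0000)
J_ω[:, 0] = z_0
entry J[0][0] = -0.7071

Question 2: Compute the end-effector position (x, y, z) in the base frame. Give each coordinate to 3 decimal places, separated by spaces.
after link 1: o_1 = (0.0000, 0.0000, 2.0000)
after link 2: o_2 = (1.4142, -1.4142, 5.0000)
after link 3: o_3 = (1.4142, -1.4142, 5.0000)
after link 4: o_4 = (3.5355, 0.7071, 5.0000)

3.536 0.707 5.000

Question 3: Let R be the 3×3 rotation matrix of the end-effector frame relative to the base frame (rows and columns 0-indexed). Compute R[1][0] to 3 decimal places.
End-effector x-axis (col 0 of R) = (-0.3536,0.3536,0.8660)
R[1][0] = 0.3536

0.354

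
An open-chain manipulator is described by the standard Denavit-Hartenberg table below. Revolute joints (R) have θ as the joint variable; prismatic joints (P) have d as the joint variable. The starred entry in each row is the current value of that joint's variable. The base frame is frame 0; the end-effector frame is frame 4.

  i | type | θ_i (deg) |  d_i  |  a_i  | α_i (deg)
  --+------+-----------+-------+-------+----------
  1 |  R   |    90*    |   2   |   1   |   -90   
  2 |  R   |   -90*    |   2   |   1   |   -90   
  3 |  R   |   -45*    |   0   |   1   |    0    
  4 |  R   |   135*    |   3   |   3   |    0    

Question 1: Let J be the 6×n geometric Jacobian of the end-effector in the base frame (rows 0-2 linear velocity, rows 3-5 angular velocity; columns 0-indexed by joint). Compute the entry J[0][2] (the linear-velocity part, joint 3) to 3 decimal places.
axis z_2 = (-0.0000,1.0000,-0.0000); lever o_n−o_2 = (2.2929,3.0000,0.7071)
cross product → J_v[:, 2] = (0.7071,-0.0000,-2.2929)
J_ω[:, 2] = z_2
entry J[0][2] = 0.7071

0.707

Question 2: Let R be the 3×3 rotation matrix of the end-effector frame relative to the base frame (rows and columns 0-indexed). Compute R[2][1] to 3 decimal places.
-1.000

End-effector y-axis (col 1 of R) = (0.0000,-0.0000,-1.0000)
R[2][1] = -1.0000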